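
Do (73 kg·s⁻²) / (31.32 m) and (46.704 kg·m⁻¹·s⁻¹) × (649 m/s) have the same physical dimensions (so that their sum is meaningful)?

No

Reduce each to base SI dimensions:
  (73 kg·s⁻²) / (31.32 m):  [kg·s⁻²] / [m] = kg·m⁻¹·s⁻²
  (46.704 kg·m⁻¹·s⁻¹) × (649 m/s):  [kg·m⁻¹·s⁻¹] · [m·s⁻¹] = kg·s⁻²
kg·m⁻¹·s⁻² ≠ kg·s⁻², so they cannot be added.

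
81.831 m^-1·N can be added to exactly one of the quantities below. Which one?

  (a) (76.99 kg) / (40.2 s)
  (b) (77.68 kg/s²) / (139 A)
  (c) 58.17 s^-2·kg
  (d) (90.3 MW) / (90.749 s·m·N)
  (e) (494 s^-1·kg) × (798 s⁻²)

Reference: N·m⁻¹ = kg·m·s⁻²·m⁻¹ = kg·s⁻².
Each option:
  (a) [kg] / [s] = kg·s⁻¹
  (b) [kg·s⁻²] / [A] = kg·s⁻²·A⁻¹
  (c) kg·s⁻²  ← same
  (d) [kg·m²·s⁻³] / [kg·m²·s⁻¹] = s⁻²
  (e) [kg·s⁻¹] · [s⁻²] = kg·s⁻³
Only (c) matches kg·s⁻².

(c)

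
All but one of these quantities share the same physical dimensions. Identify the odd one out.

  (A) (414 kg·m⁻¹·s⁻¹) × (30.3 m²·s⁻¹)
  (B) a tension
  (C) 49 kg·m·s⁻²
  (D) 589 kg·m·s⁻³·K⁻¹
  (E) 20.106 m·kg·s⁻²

Reduce each to base SI dimensions:
  (A) [kg·m⁻¹·s⁻¹] · [m²·s⁻¹] = kg·m·s⁻²
  (B) [tension] = kg·m·s⁻²
  (C) kg·m·s⁻²
  (D) kg·m·s⁻³·K⁻¹
  (E) kg·m·s⁻²
All reduce to kg·m·s⁻² except (D), which is kg·m·s⁻³·K⁻¹.

(D)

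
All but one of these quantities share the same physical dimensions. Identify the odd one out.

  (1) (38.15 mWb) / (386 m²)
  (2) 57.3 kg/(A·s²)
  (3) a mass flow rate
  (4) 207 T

In SI base units:
  (1) [kg·m²·s⁻²·A⁻¹] / [m²] = kg·s⁻²·A⁻¹
  (2) kg·s⁻²·A⁻¹
  (3) [mass flow rate] = kg·s⁻¹
  (4) T = Wb·m⁻² = kg·s⁻²·A⁻¹
All reduce to kg·s⁻²·A⁻¹ except (3), which is kg·s⁻¹.

(3)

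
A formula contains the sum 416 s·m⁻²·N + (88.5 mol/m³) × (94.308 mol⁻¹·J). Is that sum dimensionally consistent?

Dimensions:
  416 s·m⁻²·N:  N·s·m⁻² = kg·m·s⁻²·s·m⁻² = kg·m⁻¹·s⁻¹
  (88.5 mol/m³) × (94.308 mol⁻¹·J):  [m⁻³·mol] · [kg·m²·s⁻²·mol⁻¹] = kg·m⁻¹·s⁻²
kg·m⁻¹·s⁻¹ ≠ kg·m⁻¹·s⁻², so they cannot be added.

No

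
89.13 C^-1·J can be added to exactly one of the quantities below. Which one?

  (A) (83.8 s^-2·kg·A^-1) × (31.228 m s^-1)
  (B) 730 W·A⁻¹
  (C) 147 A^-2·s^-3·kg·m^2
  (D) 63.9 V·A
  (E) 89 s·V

Reference: J·C⁻¹ = N·m·(s·A)⁻¹ = kg·m²·s⁻³·A⁻¹.
Each option:
  (A) [kg·s⁻²·A⁻¹] · [m·s⁻¹] = kg·m·s⁻³·A⁻¹
  (B) W·A⁻¹ = J·s⁻¹·A⁻¹ = kg·m²·s⁻³·A⁻¹  ← same
  (C) kg·m²·s⁻³·A⁻²
  (D) V·A = J·C⁻¹·A = kg·m²·s⁻³
  (E) V·s = J·C⁻¹·s = kg·m²·s⁻²·A⁻¹
Only (B) matches kg·m²·s⁻³·A⁻¹.

(B)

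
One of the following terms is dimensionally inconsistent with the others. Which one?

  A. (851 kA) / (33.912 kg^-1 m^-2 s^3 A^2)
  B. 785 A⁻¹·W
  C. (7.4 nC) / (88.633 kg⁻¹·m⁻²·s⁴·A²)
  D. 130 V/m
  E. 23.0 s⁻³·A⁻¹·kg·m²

Dimensions:
  A. [A] / [kg⁻¹·m⁻²·s³·A²] = kg·m²·s⁻³·A⁻¹
  B. W·A⁻¹ = J·s⁻¹·A⁻¹ = kg·m²·s⁻³·A⁻¹
  C. [s·A] / [kg⁻¹·m⁻²·s⁴·A²] = kg·m²·s⁻³·A⁻¹
  D. V·m⁻¹ = J·C⁻¹·m⁻¹ = kg·m·s⁻³·A⁻¹
  E. kg·m²·s⁻³·A⁻¹
All reduce to kg·m²·s⁻³·A⁻¹ except D., which is kg·m·s⁻³·A⁻¹.

D.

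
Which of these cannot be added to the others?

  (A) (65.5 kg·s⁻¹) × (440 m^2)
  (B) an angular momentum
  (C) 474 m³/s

Dimensions:
  (A) [kg·s⁻¹] · [m²] = kg·m²·s⁻¹
  (B) [angular momentum] = kg·m²·s⁻¹
  (C) m³·s⁻¹
All reduce to kg·m²·s⁻¹ except (C), which is m³·s⁻¹.

(C)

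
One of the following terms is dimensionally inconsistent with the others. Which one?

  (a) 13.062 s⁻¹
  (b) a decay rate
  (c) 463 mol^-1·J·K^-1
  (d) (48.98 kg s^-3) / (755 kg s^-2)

Expand each in SI base units:
  (a) s⁻¹
  (b) [decay rate] = s⁻¹
  (c) J·mol⁻¹·K⁻¹ = N·m·mol⁻¹·K⁻¹ = kg·m²·s⁻²·K⁻¹·mol⁻¹
  (d) [kg·s⁻³] / [kg·s⁻²] = s⁻¹
All reduce to s⁻¹ except (c), which is kg·m²·s⁻²·K⁻¹·mol⁻¹.

(c)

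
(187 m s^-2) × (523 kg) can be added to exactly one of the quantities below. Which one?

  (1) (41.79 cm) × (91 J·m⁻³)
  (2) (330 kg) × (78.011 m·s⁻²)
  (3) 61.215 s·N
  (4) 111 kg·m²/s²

Reference: [m·s⁻²] · [kg] = kg·m·s⁻².
Each option:
  (1) [m] · [kg·m⁻¹·s⁻²] = kg·s⁻²
  (2) [kg] · [m·s⁻²] = kg·m·s⁻²  ← same
  (3) N·s = kg·m·s⁻²·s = kg·m·s⁻¹
  (4) kg·m²·s⁻²
Only (2) matches kg·m·s⁻².

(2)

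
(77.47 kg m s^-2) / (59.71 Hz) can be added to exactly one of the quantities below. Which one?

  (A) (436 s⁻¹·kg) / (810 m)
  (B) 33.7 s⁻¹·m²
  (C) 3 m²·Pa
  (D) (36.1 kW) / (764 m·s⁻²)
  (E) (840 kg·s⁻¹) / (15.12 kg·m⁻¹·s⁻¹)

(D)

Reference: [kg·m·s⁻²] / [s⁻¹] = kg·m·s⁻¹.
Each option:
  (A) [kg·s⁻¹] / [m] = kg·m⁻¹·s⁻¹
  (B) m²·s⁻¹
  (C) Pa·m² = N·m⁻²·m² = kg·m·s⁻²
  (D) [kg·m²·s⁻³] / [m·s⁻²] = kg·m·s⁻¹  ← same
  (E) [kg·s⁻¹] / [kg·m⁻¹·s⁻¹] = m
Only (D) matches kg·m·s⁻¹.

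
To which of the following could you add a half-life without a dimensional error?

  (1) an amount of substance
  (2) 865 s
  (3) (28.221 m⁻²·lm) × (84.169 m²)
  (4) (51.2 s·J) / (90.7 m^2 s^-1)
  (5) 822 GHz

Reference: [half-life] = s.
Each option:
  (1) [amount of substance] = mol
  (2) s  ← same
  (3) [m⁻²·cd] · [m²] = cd
  (4) [kg·m²·s⁻¹] / [m²·s⁻¹] = kg
  (5) Hz = s⁻¹
Only (2) matches s.

(2)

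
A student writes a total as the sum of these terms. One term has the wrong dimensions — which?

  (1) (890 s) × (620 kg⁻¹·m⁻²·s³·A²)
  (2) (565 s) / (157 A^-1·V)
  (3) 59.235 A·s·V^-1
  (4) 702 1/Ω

Work out the base dimensions of each:
  (1) [s] · [kg⁻¹·m⁻²·s³·A²] = kg⁻¹·m⁻²·s⁴·A²
  (2) [s] / [kg·m²·s⁻³·A⁻²] = kg⁻¹·m⁻²·s⁴·A²
  (3) A·s·V⁻¹ = A·s·(J·C⁻¹)⁻¹ = kg⁻¹·m⁻²·s⁴·A²
  (4) Ω⁻¹ = (V·A⁻¹)⁻¹ = kg⁻¹·m⁻²·s³·A²
All reduce to kg⁻¹·m⁻²·s⁴·A² except (4), which is kg⁻¹·m⁻²·s³·A².

(4)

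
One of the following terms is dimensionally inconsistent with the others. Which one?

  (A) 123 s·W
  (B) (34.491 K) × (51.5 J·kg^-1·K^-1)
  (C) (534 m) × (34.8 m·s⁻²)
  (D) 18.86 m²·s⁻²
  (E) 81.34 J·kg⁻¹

(A)

In SI base units:
  (A) W·s = J·s⁻¹·s = kg·m²·s⁻²
  (B) [K] · [m²·s⁻²·K⁻¹] = m²·s⁻²
  (C) [m] · [m·s⁻²] = m²·s⁻²
  (D) m²·s⁻²
  (E) J·kg⁻¹ = N·m·kg⁻¹ = m²·s⁻²
All reduce to m²·s⁻² except (A), which is kg·m²·s⁻².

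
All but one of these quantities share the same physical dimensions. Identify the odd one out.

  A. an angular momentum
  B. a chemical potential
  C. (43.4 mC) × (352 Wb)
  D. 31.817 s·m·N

B.

Work out the base dimensions of each:
  A. [angular momentum] = kg·m²·s⁻¹
  B. [chemical potential] = kg·m²·s⁻²·mol⁻¹
  C. [s·A] · [kg·m²·s⁻²·A⁻¹] = kg·m²·s⁻¹
  D. N·m·s = kg·m·s⁻²·m·s = kg·m²·s⁻¹
All reduce to kg·m²·s⁻¹ except B., which is kg·m²·s⁻²·mol⁻¹.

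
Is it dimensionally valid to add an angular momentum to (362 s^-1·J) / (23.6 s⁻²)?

Yes

In SI base units:
  an angular momentum:  [angular momentum] = kg·m²·s⁻¹
  (362 s^-1·J) / (23.6 s⁻²):  [kg·m²·s⁻³] / [s⁻²] = kg·m²·s⁻¹
Both are kg·m²·s⁻¹, so they have the same dimensions and can be added.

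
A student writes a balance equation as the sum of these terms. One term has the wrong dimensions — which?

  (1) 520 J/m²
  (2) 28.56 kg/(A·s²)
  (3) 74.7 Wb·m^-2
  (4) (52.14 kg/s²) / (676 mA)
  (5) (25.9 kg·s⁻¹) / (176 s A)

(1)

Expand each in SI base units:
  (1) J·m⁻² = N·m·m⁻² = kg·s⁻²
  (2) kg·s⁻²·A⁻¹
  (3) Wb·m⁻² = V·s·m⁻² = kg·s⁻²·A⁻¹
  (4) [kg·s⁻²] / [A] = kg·s⁻²·A⁻¹
  (5) [kg·s⁻¹] / [s·A] = kg·s⁻²·A⁻¹
All reduce to kg·s⁻²·A⁻¹ except (1), which is kg·s⁻².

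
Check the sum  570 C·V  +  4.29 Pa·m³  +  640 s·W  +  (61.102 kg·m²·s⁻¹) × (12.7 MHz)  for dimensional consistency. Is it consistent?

Yes

Reduce each to base SI dimensions:
  570 C·V:  C·V = s·A·J·C⁻¹ = kg·m²·s⁻²
  4.29 Pa·m³:  Pa·m³ = N·m⁻²·m³ = kg·m²·s⁻²
  640 s·W:  W·s = J·s⁻¹·s = kg·m²·s⁻²
  (61.102 kg·m²·s⁻¹) × (12.7 MHz):  [kg·m²·s⁻¹] · [s⁻¹] = kg·m²·s⁻²
Every term reduces to kg·m²·s⁻².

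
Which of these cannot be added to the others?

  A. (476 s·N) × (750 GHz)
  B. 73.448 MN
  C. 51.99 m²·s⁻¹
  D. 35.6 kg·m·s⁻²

C.

Work out the base dimensions of each:
  A. [kg·m·s⁻¹] · [s⁻¹] = kg·m·s⁻²
  B. N = kg·m·s⁻²
  C. m²·s⁻¹
  D. kg·m·s⁻²
All reduce to kg·m·s⁻² except C., which is m²·s⁻¹.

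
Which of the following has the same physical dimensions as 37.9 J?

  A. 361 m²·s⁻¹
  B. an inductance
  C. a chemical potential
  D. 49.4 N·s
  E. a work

E.

Reference: J = N·m = kg·m²·s⁻².
Each option:
  A. m²·s⁻¹
  B. [inductance] = kg·m²·s⁻²·A⁻²
  C. [chemical potential] = kg·m²·s⁻²·mol⁻¹
  D. N·s = kg·m·s⁻²·s = kg·m·s⁻¹
  E. [work] = kg·m²·s⁻²  ← same
Only E. matches kg·m²·s⁻².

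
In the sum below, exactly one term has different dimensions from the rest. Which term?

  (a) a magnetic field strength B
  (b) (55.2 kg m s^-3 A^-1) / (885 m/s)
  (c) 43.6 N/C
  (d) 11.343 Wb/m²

(c)

Dimensions:
  (a) [magnetic field strength B] = kg·s⁻²·A⁻¹
  (b) [kg·m·s⁻³·A⁻¹] / [m·s⁻¹] = kg·s⁻²·A⁻¹
  (c) N·C⁻¹ = kg·m·s⁻²·(s·A)⁻¹ = kg·m·s⁻³·A⁻¹
  (d) Wb·m⁻² = V·s·m⁻² = kg·s⁻²·A⁻¹
All reduce to kg·s⁻²·A⁻¹ except (c), which is kg·m·s⁻³·A⁻¹.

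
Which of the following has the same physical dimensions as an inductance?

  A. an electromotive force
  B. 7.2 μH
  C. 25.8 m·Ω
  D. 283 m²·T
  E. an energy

B.

Reference: [inductance] = kg·m²·s⁻²·A⁻².
Each option:
  A. [electromotive force] = kg·m²·s⁻³·A⁻¹
  B. H = V·s·A⁻¹ = kg·m²·s⁻²·A⁻²  ← same
  C. Ω·m = V·A⁻¹·m = kg·m³·s⁻³·A⁻²
  D. T·m² = Wb·m⁻²·m² = kg·m²·s⁻²·A⁻¹
  E. [energy] = kg·m²·s⁻²
Only B. matches kg·m²·s⁻²·A⁻².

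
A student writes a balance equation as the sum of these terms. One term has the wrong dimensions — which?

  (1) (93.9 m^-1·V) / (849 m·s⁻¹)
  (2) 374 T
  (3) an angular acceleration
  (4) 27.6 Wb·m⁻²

Expand each in SI base units:
  (1) [kg·m·s⁻³·A⁻¹] / [m·s⁻¹] = kg·s⁻²·A⁻¹
  (2) T = Wb·m⁻² = kg·s⁻²·A⁻¹
  (3) [angular acceleration] = s⁻²
  (4) Wb·m⁻² = V·s·m⁻² = kg·s⁻²·A⁻¹
All reduce to kg·s⁻²·A⁻¹ except (3), which is s⁻².

(3)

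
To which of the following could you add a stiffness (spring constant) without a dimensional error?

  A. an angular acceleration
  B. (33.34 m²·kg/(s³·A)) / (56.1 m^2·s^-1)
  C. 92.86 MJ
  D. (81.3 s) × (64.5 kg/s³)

Reference: [stiffness (spring constant)] = kg·s⁻².
Each option:
  A. [angular acceleration] = s⁻²
  B. [kg·m²·s⁻³·A⁻¹] / [m²·s⁻¹] = kg·s⁻²·A⁻¹
  C. J = N·m = kg·m²·s⁻²
  D. [s] · [kg·s⁻³] = kg·s⁻²  ← same
Only D. matches kg·s⁻².

D.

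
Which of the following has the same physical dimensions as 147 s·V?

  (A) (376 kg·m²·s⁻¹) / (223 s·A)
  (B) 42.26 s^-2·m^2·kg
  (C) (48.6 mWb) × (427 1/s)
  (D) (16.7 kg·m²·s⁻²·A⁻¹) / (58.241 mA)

(A)

Reference: V·s = J·C⁻¹·s = kg·m²·s⁻²·A⁻¹.
Each option:
  (A) [kg·m²·s⁻¹] / [s·A] = kg·m²·s⁻²·A⁻¹  ← same
  (B) kg·m²·s⁻²
  (C) [kg·m²·s⁻²·A⁻¹] · [s⁻¹] = kg·m²·s⁻³·A⁻¹
  (D) [kg·m²·s⁻²·A⁻¹] / [A] = kg·m²·s⁻²·A⁻²
Only (A) matches kg·m²·s⁻²·A⁻¹.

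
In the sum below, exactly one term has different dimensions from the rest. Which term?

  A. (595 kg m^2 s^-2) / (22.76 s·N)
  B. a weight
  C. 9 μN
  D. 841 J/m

In SI base units:
  A. [kg·m²·s⁻²] / [kg·m·s⁻¹] = m·s⁻¹
  B. [weight] = kg·m·s⁻²
  C. N = kg·m·s⁻²
  D. J·m⁻¹ = N·m·m⁻¹ = kg·m·s⁻²
All reduce to kg·m·s⁻² except A., which is m·s⁻¹.

A.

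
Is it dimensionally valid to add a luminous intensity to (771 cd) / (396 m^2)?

No

Dimensions:
  a luminous intensity:  [luminous intensity] = cd
  (771 cd) / (396 m^2):  [cd] / [m²] = m⁻²·cd
cd ≠ m⁻²·cd, so they cannot be added.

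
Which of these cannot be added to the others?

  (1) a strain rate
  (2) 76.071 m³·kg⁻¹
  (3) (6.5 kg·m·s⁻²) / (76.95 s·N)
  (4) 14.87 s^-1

(2)

Dimensions:
  (1) [strain rate] = s⁻¹
  (2) m³·kg⁻¹ = kg⁻¹·m³
  (3) [kg·m·s⁻²] / [kg·m·s⁻¹] = s⁻¹
  (4) s⁻¹
All reduce to s⁻¹ except (2), which is kg⁻¹·m³.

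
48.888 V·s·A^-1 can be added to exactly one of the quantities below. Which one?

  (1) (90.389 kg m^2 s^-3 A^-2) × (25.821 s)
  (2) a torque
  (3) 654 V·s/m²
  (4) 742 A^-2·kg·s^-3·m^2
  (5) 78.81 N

(1)

Reference: V·s·A⁻¹ = J·C⁻¹·s·A⁻¹ = kg·m²·s⁻²·A⁻².
Each option:
  (1) [kg·m²·s⁻³·A⁻²] · [s] = kg·m²·s⁻²·A⁻²  ← same
  (2) [torque] = kg·m²·s⁻²
  (3) V·s·m⁻² = J·C⁻¹·s·m⁻² = kg·s⁻²·A⁻¹
  (4) kg·m²·s⁻³·A⁻²
  (5) N = kg·m·s⁻²
Only (1) matches kg·m²·s⁻²·A⁻².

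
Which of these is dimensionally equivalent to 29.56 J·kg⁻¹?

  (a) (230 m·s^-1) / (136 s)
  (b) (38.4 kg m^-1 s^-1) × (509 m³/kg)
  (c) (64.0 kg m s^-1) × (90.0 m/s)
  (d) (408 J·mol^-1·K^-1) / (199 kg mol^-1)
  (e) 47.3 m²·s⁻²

(e)

Reference: J·kg⁻¹ = N·m·kg⁻¹ = m²·s⁻².
Each option:
  (a) [m·s⁻¹] / [s] = m·s⁻²
  (b) [kg·m⁻¹·s⁻¹] · [kg⁻¹·m³] = m²·s⁻¹
  (c) [kg·m·s⁻¹] · [m·s⁻¹] = kg·m²·s⁻²
  (d) [kg·m²·s⁻²·K⁻¹·mol⁻¹] / [kg·mol⁻¹] = m²·s⁻²·K⁻¹
  (e) m²·s⁻²  ← same
Only (e) matches m²·s⁻².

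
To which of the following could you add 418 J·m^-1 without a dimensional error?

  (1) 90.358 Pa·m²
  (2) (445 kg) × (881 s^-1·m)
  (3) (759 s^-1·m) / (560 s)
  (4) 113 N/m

Reference: J·m⁻¹ = N·m·m⁻¹ = kg·m·s⁻².
Each option:
  (1) Pa·m² = N·m⁻²·m² = kg·m·s⁻²  ← same
  (2) [kg] · [m·s⁻¹] = kg·m·s⁻¹
  (3) [m·s⁻¹] / [s] = m·s⁻²
  (4) N·m⁻¹ = kg·m·s⁻²·m⁻¹ = kg·s⁻²
Only (1) matches kg·m·s⁻².

(1)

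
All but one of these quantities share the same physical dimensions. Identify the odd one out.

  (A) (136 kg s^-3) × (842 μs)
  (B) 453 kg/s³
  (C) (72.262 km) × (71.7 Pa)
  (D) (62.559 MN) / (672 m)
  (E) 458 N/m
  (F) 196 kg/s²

Work out the base dimensions of each:
  (A) [kg·s⁻³] · [s] = kg·s⁻²
  (B) kg·s⁻³
  (C) [m] · [kg·m⁻¹·s⁻²] = kg·s⁻²
  (D) [kg·m·s⁻²] / [m] = kg·s⁻²
  (E) N·m⁻¹ = kg·m·s⁻²·m⁻¹ = kg·s⁻²
  (F) kg·s⁻²
All reduce to kg·s⁻² except (B), which is kg·s⁻³.

(B)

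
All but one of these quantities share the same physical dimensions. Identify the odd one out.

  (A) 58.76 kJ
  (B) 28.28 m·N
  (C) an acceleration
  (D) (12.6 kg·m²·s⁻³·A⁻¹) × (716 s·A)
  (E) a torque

Expand each in SI base units:
  (A) J = N·m = kg·m²·s⁻²
  (B) N·m = kg·m·s⁻²·m = kg·m²·s⁻²
  (C) [acceleration] = m·s⁻²
  (D) [kg·m²·s⁻³·A⁻¹] · [s·A] = kg·m²·s⁻²
  (E) [torque] = kg·m²·s⁻²
All reduce to kg·m²·s⁻² except (C), which is m·s⁻².

(C)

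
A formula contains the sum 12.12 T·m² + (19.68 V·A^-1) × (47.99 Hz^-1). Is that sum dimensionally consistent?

Expand each in SI base units:
  12.12 T·m²:  T·m² = Wb·m⁻²·m² = kg·m²·s⁻²·A⁻¹
  (19.68 V·A^-1) × (47.99 Hz^-1):  [kg·m²·s⁻³·A⁻²] · [s] = kg·m²·s⁻²·A⁻²
kg·m²·s⁻²·A⁻¹ ≠ kg·m²·s⁻²·A⁻², so they cannot be added.

No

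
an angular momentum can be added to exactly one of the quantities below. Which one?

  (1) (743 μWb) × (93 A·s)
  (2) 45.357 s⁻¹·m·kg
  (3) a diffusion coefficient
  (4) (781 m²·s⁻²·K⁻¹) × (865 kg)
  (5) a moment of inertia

(1)

Reference: [angular momentum] = kg·m²·s⁻¹.
Each option:
  (1) [kg·m²·s⁻²·A⁻¹] · [s·A] = kg·m²·s⁻¹  ← same
  (2) kg·m·s⁻¹
  (3) [diffusion coefficient] = m²·s⁻¹
  (4) [m²·s⁻²·K⁻¹] · [kg] = kg·m²·s⁻²·K⁻¹
  (5) [moment of inertia] = kg·m²
Only (1) matches kg·m²·s⁻¹.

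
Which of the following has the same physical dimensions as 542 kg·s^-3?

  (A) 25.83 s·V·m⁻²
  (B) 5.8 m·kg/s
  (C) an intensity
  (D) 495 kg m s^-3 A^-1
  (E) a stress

Reference: kg·s⁻³.
Each option:
  (A) V·s·m⁻² = J·C⁻¹·s·m⁻² = kg·s⁻²·A⁻¹
  (B) kg·m·s⁻¹
  (C) [intensity] = kg·s⁻³  ← same
  (D) kg·m·s⁻³·A⁻¹
  (E) [stress] = kg·m⁻¹·s⁻²
Only (C) matches kg·s⁻³.

(C)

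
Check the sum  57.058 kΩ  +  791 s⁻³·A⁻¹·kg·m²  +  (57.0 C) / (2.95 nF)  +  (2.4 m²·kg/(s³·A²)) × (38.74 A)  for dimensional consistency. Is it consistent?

No

In SI base units:
  57.058 kΩ:  Ω = V·A⁻¹ = kg·m²·s⁻³·A⁻²
  791 s⁻³·A⁻¹·kg·m²:  kg·m²·s⁻³·A⁻¹
  (57.0 C) / (2.95 nF):  [s·A] / [kg⁻¹·m⁻²·s⁴·A²] = kg·m²·s⁻³·A⁻¹
  (2.4 m²·kg/(s³·A²)) × (38.74 A):  [kg·m²·s⁻³·A⁻²] · [A] = kg·m²·s⁻³·A⁻¹
The terms do not share a single dimension (kg·m²·s⁻³·A⁻² vs kg·m²·s⁻³·A⁻¹).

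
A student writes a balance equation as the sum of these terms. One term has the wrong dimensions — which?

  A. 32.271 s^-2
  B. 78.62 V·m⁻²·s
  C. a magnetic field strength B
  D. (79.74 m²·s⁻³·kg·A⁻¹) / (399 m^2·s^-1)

A.

Work out the base dimensions of each:
  A. s⁻²
  B. V·s·m⁻² = J·C⁻¹·s·m⁻² = kg·s⁻²·A⁻¹
  C. [magnetic field strength B] = kg·s⁻²·A⁻¹
  D. [kg·m²·s⁻³·A⁻¹] / [m²·s⁻¹] = kg·s⁻²·A⁻¹
All reduce to kg·s⁻²·A⁻¹ except A., which is s⁻².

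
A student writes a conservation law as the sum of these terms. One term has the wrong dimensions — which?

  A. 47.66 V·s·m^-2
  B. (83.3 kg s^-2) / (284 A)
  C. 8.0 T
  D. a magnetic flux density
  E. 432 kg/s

In SI base units:
  A. V·s·m⁻² = J·C⁻¹·s·m⁻² = kg·s⁻²·A⁻¹
  B. [kg·s⁻²] / [A] = kg·s⁻²·A⁻¹
  C. T = Wb·m⁻² = kg·s⁻²·A⁻¹
  D. [magnetic flux density] = kg·s⁻²·A⁻¹
  E. kg·s⁻¹
All reduce to kg·s⁻²·A⁻¹ except E., which is kg·s⁻¹.

E.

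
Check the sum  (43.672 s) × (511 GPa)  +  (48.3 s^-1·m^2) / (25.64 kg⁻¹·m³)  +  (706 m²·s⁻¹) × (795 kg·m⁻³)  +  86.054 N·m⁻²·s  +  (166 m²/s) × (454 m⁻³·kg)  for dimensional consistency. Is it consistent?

Yes

Work out the base dimensions of each:
  (43.672 s) × (511 GPa):  [s] · [kg·m⁻¹·s⁻²] = kg·m⁻¹·s⁻¹
  (48.3 s^-1·m^2) / (25.64 kg⁻¹·m³):  [m²·s⁻¹] / [kg⁻¹·m³] = kg·m⁻¹·s⁻¹
  (706 m²·s⁻¹) × (795 kg·m⁻³):  [m²·s⁻¹] · [kg·m⁻³] = kg·m⁻¹·s⁻¹
  86.054 N·m⁻²·s:  N·s·m⁻² = kg·m·s⁻²·s·m⁻² = kg·m⁻¹·s⁻¹
  (166 m²/s) × (454 m⁻³·kg):  [m²·s⁻¹] · [kg·m⁻³] = kg·m⁻¹·s⁻¹
Every term reduces to kg·m⁻¹·s⁻¹.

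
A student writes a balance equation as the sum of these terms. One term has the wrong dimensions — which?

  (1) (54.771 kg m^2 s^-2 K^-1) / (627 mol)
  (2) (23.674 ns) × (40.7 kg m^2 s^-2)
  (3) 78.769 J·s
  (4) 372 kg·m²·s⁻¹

Work out the base dimensions of each:
  (1) [kg·m²·s⁻²·K⁻¹] / [mol] = kg·m²·s⁻²·K⁻¹·mol⁻¹
  (2) [s] · [kg·m²·s⁻²] = kg·m²·s⁻¹
  (3) J·s = N·m·s = kg·m²·s⁻¹
  (4) kg·m²·s⁻¹
All reduce to kg·m²·s⁻¹ except (1), which is kg·m²·s⁻²·K⁻¹·mol⁻¹.

(1)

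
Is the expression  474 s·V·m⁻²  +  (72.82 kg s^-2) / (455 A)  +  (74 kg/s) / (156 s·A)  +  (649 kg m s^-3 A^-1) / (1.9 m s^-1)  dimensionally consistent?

Dimensions:
  474 s·V·m⁻²:  V·s·m⁻² = J·C⁻¹·s·m⁻² = kg·s⁻²·A⁻¹
  (72.82 kg s^-2) / (455 A):  [kg·s⁻²] / [A] = kg·s⁻²·A⁻¹
  (74 kg/s) / (156 s·A):  [kg·s⁻¹] / [s·A] = kg·s⁻²·A⁻¹
  (649 kg m s^-3 A^-1) / (1.9 m s^-1):  [kg·m·s⁻³·A⁻¹] / [m·s⁻¹] = kg·s⁻²·A⁻¹
Every term reduces to kg·s⁻²·A⁻¹.

Yes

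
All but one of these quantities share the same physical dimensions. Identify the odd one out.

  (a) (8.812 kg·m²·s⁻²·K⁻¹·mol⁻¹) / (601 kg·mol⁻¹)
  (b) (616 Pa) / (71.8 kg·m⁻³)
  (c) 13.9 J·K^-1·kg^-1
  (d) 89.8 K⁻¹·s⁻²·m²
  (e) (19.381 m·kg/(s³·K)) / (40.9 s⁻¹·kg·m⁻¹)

(b)

Reduce each to base SI dimensions:
  (a) [kg·m²·s⁻²·K⁻¹·mol⁻¹] / [kg·mol⁻¹] = m²·s⁻²·K⁻¹
  (b) [kg·m⁻¹·s⁻²] / [kg·m⁻³] = m²·s⁻²
  (c) J·kg⁻¹·K⁻¹ = N·m·kg⁻¹·K⁻¹ = m²·s⁻²·K⁻¹
  (d) m²·s⁻²·K⁻¹
  (e) [kg·m·s⁻³·K⁻¹] / [kg·m⁻¹·s⁻¹] = m²·s⁻²·K⁻¹
All reduce to m²·s⁻²·K⁻¹ except (b), which is m²·s⁻².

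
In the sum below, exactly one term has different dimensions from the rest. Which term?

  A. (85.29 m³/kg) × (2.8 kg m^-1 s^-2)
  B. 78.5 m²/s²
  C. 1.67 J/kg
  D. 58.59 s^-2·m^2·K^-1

D.

In SI base units:
  A. [kg⁻¹·m³] · [kg·m⁻¹·s⁻²] = m²·s⁻²
  B. m²·s⁻²
  C. J·kg⁻¹ = N·m·kg⁻¹ = m²·s⁻²
  D. m²·s⁻²·K⁻¹
All reduce to m²·s⁻² except D., which is m²·s⁻²·K⁻¹.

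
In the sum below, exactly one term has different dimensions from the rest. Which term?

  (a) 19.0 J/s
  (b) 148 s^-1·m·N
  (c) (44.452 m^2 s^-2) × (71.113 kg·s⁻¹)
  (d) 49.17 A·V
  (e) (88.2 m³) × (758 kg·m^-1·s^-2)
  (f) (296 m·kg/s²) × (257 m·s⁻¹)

Work out the base dimensions of each:
  (a) J·s⁻¹ = N·m·s⁻¹ = kg·m²·s⁻³
  (b) N·m·s⁻¹ = kg·m·s⁻²·m·s⁻¹ = kg·m²·s⁻³
  (c) [m²·s⁻²] · [kg·s⁻¹] = kg·m²·s⁻³
  (d) V·A = J·C⁻¹·A = kg·m²·s⁻³
  (e) [m³] · [kg·m⁻¹·s⁻²] = kg·m²·s⁻²
  (f) [kg·m·s⁻²] · [m·s⁻¹] = kg·m²·s⁻³
All reduce to kg·m²·s⁻³ except (e), which is kg·m²·s⁻².

(e)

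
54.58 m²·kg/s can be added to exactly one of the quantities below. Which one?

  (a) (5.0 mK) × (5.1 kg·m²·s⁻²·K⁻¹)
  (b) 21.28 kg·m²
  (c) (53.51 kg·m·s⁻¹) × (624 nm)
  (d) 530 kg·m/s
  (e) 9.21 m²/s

Reference: kg·m²·s⁻¹.
Each option:
  (a) [K] · [kg·m²·s⁻²·K⁻¹] = kg·m²·s⁻²
  (b) kg·m²
  (c) [kg·m·s⁻¹] · [m] = kg·m²·s⁻¹  ← same
  (d) kg·m·s⁻¹
  (e) m²·s⁻¹
Only (c) matches kg·m²·s⁻¹.

(c)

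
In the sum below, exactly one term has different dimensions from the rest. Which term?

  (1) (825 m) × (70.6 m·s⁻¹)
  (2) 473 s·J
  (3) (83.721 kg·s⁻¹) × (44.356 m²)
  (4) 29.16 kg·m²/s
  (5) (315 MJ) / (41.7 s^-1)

(1)

Reduce each to base SI dimensions:
  (1) [m] · [m·s⁻¹] = m²·s⁻¹
  (2) J·s = N·m·s = kg·m²·s⁻¹
  (3) [kg·s⁻¹] · [m²] = kg·m²·s⁻¹
  (4) kg·m²·s⁻¹
  (5) [kg·m²·s⁻²] / [s⁻¹] = kg·m²·s⁻¹
All reduce to kg·m²·s⁻¹ except (1), which is m²·s⁻¹.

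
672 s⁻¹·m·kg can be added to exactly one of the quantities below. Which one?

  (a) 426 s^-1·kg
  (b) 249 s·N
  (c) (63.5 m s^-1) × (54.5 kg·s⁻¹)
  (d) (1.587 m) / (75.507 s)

(b)

Reference: kg·m·s⁻¹.
Each option:
  (a) kg·s⁻¹
  (b) N·s = kg·m·s⁻²·s = kg·m·s⁻¹  ← same
  (c) [m·s⁻¹] · [kg·s⁻¹] = kg·m·s⁻²
  (d) [m] / [s] = m·s⁻¹
Only (b) matches kg·m·s⁻¹.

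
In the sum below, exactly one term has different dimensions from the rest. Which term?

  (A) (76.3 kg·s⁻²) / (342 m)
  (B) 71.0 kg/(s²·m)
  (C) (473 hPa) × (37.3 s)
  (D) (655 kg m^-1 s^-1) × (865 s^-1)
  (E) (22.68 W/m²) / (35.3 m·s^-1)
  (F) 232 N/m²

In SI base units:
  (A) [kg·s⁻²] / [m] = kg·m⁻¹·s⁻²
  (B) kg·m⁻¹·s⁻²
  (C) [kg·m⁻¹·s⁻²] · [s] = kg·m⁻¹·s⁻¹
  (D) [kg·m⁻¹·s⁻¹] · [s⁻¹] = kg·m⁻¹·s⁻²
  (E) [kg·s⁻³] / [m·s⁻¹] = kg·m⁻¹·s⁻²
  (F) N·m⁻² = kg·m·s⁻²·m⁻² = kg·m⁻¹·s⁻²
All reduce to kg·m⁻¹·s⁻² except (C), which is kg·m⁻¹·s⁻¹.

(C)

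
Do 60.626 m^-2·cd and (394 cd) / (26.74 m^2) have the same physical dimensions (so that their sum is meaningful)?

Reduce each to base SI dimensions:
  60.626 m^-2·cd:  cd·m⁻² = m⁻²·cd
  (394 cd) / (26.74 m^2):  [cd] / [m²] = m⁻²·cd
Both are m⁻²·cd, so they have the same dimensions and can be added.

Yes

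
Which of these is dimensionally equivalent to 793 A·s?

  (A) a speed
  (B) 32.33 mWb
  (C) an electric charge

(C)

Reference: A·s = s·A.
Each option:
  (A) [speed] = m·s⁻¹
  (B) Wb = V·s = kg·m²·s⁻²·A⁻¹
  (C) [electric charge] = s·A  ← same
Only (C) matches s·A.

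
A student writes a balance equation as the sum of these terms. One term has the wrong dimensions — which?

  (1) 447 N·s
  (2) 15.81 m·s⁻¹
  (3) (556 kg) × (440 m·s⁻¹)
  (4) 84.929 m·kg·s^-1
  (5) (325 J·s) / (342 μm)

Expand each in SI base units:
  (1) N·s = kg·m·s⁻²·s = kg·m·s⁻¹
  (2) m·s⁻¹
  (3) [kg] · [m·s⁻¹] = kg·m·s⁻¹
  (4) kg·m·s⁻¹
  (5) [kg·m²·s⁻¹] / [m] = kg·m·s⁻¹
All reduce to kg·m·s⁻¹ except (2), which is m·s⁻¹.

(2)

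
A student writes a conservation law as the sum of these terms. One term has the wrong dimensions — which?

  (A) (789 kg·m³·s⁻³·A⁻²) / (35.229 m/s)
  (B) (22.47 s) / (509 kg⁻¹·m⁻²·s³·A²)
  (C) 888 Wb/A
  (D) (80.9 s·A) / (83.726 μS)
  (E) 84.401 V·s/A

(D)

Reduce each to base SI dimensions:
  (A) [kg·m³·s⁻³·A⁻²] / [m·s⁻¹] = kg·m²·s⁻²·A⁻²
  (B) [s] / [kg⁻¹·m⁻²·s³·A²] = kg·m²·s⁻²·A⁻²
  (C) Wb·A⁻¹ = V·s·A⁻¹ = kg·m²·s⁻²·A⁻²
  (D) [s·A] / [kg⁻¹·m⁻²·s³·A²] = kg·m²·s⁻²·A⁻¹
  (E) V·s·A⁻¹ = J·C⁻¹·s·A⁻¹ = kg·m²·s⁻²·A⁻²
All reduce to kg·m²·s⁻²·A⁻² except (D), which is kg·m²·s⁻²·A⁻¹.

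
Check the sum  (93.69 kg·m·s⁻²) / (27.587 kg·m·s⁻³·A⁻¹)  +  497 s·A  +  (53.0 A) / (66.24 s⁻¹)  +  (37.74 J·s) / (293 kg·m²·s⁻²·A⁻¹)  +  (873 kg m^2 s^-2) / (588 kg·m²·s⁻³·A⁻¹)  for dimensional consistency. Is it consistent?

Work out the base dimensions of each:
  (93.69 kg·m·s⁻²) / (27.587 kg·m·s⁻³·A⁻¹):  [kg·m·s⁻²] / [kg·m·s⁻³·A⁻¹] = s·A
  497 s·A:  A·s = s·A
  (53.0 A) / (66.24 s⁻¹):  [A] / [s⁻¹] = s·A
  (37.74 J·s) / (293 kg·m²·s⁻²·A⁻¹):  [kg·m²·s⁻¹] / [kg·m²·s⁻²·A⁻¹] = s·A
  (873 kg m^2 s^-2) / (588 kg·m²·s⁻³·A⁻¹):  [kg·m²·s⁻²] / [kg·m²·s⁻³·A⁻¹] = s·A
Every term reduces to s·A.

Yes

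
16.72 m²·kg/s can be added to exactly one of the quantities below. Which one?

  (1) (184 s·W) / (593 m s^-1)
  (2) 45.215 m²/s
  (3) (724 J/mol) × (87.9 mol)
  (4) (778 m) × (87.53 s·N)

(4)

Reference: kg·m²·s⁻¹.
Each option:
  (1) [kg·m²·s⁻²] / [m·s⁻¹] = kg·m·s⁻¹
  (2) m²·s⁻¹
  (3) [kg·m²·s⁻²·mol⁻¹] · [mol] = kg·m²·s⁻²
  (4) [m] · [kg·m·s⁻¹] = kg·m²·s⁻¹  ← same
Only (4) matches kg·m²·s⁻¹.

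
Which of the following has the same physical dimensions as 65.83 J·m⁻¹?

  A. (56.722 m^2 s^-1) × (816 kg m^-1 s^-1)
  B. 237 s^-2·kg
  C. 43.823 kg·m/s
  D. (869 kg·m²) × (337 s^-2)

A.

Reference: J·m⁻¹ = N·m·m⁻¹ = kg·m·s⁻².
Each option:
  A. [m²·s⁻¹] · [kg·m⁻¹·s⁻¹] = kg·m·s⁻²  ← same
  B. kg·s⁻²
  C. kg·m·s⁻¹
  D. [kg·m²] · [s⁻²] = kg·m²·s⁻²
Only A. matches kg·m·s⁻².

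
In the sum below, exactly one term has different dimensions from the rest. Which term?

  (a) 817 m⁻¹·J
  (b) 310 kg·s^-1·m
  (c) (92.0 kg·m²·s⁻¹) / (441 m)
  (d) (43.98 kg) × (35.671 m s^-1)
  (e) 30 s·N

Dimensions:
  (a) J·m⁻¹ = N·m·m⁻¹ = kg·m·s⁻²
  (b) kg·m·s⁻¹
  (c) [kg·m²·s⁻¹] / [m] = kg·m·s⁻¹
  (d) [kg] · [m·s⁻¹] = kg·m·s⁻¹
  (e) N·s = kg·m·s⁻²·s = kg·m·s⁻¹
All reduce to kg·m·s⁻¹ except (a), which is kg·m·s⁻².

(a)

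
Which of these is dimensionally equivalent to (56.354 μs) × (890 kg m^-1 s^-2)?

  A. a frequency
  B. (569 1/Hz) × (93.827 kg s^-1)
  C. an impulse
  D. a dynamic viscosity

Reference: [s] · [kg·m⁻¹·s⁻²] = kg·m⁻¹·s⁻¹.
Each option:
  A. [frequency] = s⁻¹
  B. [s] · [kg·s⁻¹] = kg
  C. [impulse] = kg·m·s⁻¹
  D. [dynamic viscosity] = kg·m⁻¹·s⁻¹  ← same
Only D. matches kg·m⁻¹·s⁻¹.

D.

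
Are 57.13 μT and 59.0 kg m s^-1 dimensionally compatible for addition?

Expand each in SI base units:
  57.13 μT:  T = Wb·m⁻² = kg·s⁻²·A⁻¹
  59.0 kg m s^-1:  kg·m·s⁻¹
kg·s⁻²·A⁻¹ ≠ kg·m·s⁻¹, so they cannot be added.

No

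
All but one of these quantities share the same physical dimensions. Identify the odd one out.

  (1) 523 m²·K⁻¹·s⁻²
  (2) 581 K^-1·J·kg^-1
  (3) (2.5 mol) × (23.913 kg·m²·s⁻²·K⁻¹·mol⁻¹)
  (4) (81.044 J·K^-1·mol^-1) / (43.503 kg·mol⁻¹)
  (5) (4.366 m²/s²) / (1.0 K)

(3)

Expand each in SI base units:
  (1) m²·s⁻²·K⁻¹
  (2) J·kg⁻¹·K⁻¹ = N·m·kg⁻¹·K⁻¹ = m²·s⁻²·K⁻¹
  (3) [mol] · [kg·m²·s⁻²·K⁻¹·mol⁻¹] = kg·m²·s⁻²·K⁻¹
  (4) [kg·m²·s⁻²·K⁻¹·mol⁻¹] / [kg·mol⁻¹] = m²·s⁻²·K⁻¹
  (5) [m²·s⁻²] / [K] = m²·s⁻²·K⁻¹
All reduce to m²·s⁻²·K⁻¹ except (3), which is kg·m²·s⁻²·K⁻¹.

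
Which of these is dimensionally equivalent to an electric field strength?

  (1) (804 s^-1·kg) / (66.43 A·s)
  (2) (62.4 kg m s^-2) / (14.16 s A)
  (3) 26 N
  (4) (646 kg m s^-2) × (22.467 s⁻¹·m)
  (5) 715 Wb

Reference: [electric field strength] = kg·m·s⁻³·A⁻¹.
Each option:
  (1) [kg·s⁻¹] / [s·A] = kg·s⁻²·A⁻¹
  (2) [kg·m·s⁻²] / [s·A] = kg·m·s⁻³·A⁻¹  ← same
  (3) N = kg·m·s⁻²
  (4) [kg·m·s⁻²] · [m·s⁻¹] = kg·m²·s⁻³
  (5) Wb = V·s = kg·m²·s⁻²·A⁻¹
Only (2) matches kg·m·s⁻³·A⁻¹.

(2)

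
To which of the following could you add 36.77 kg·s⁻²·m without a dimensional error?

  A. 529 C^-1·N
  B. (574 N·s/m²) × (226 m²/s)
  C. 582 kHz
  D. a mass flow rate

Reference: kg·m·s⁻².
Each option:
  A. N·C⁻¹ = kg·m·s⁻²·(s·A)⁻¹ = kg·m·s⁻³·A⁻¹
  B. [kg·m⁻¹·s⁻¹] · [m²·s⁻¹] = kg·m·s⁻²  ← same
  C. Hz = s⁻¹
  D. [mass flow rate] = kg·s⁻¹
Only B. matches kg·m·s⁻².

B.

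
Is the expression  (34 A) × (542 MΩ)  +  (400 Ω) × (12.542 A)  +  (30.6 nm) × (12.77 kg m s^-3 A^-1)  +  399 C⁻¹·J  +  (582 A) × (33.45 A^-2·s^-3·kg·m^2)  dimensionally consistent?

Reduce each to base SI dimensions:
  (34 A) × (542 MΩ):  [A] · [kg·m²·s⁻³·A⁻²] = kg·m²·s⁻³·A⁻¹
  (400 Ω) × (12.542 A):  [kg·m²·s⁻³·A⁻²] · [A] = kg·m²·s⁻³·A⁻¹
  (30.6 nm) × (12.77 kg m s^-3 A^-1):  [m] · [kg·m·s⁻³·A⁻¹] = kg·m²·s⁻³·A⁻¹
  399 C⁻¹·J:  J·C⁻¹ = N·m·(s·A)⁻¹ = kg·m²·s⁻³·A⁻¹
  (582 A) × (33.45 A^-2·s^-3·kg·m^2):  [A] · [kg·m²·s⁻³·A⁻²] = kg·m²·s⁻³·A⁻¹
Every term reduces to kg·m²·s⁻³·A⁻¹.

Yes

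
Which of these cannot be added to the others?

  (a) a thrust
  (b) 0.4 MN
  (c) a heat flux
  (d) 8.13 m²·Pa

(c)

Work out the base dimensions of each:
  (a) [thrust] = kg·m·s⁻²
  (b) N = kg·m·s⁻²
  (c) [heat flux] = kg·s⁻³
  (d) Pa·m² = N·m⁻²·m² = kg·m·s⁻²
All reduce to kg·m·s⁻² except (c), which is kg·s⁻³.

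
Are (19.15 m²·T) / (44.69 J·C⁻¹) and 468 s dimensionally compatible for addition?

Yes

In SI base units:
  (19.15 m²·T) / (44.69 J·C⁻¹):  [kg·m²·s⁻²·A⁻¹] / [kg·m²·s⁻³·A⁻¹] = s
  468 s:  s
Both are s, so they have the same dimensions and can be added.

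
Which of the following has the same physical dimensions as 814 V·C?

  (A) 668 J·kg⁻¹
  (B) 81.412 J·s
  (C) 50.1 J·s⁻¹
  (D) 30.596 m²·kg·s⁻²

Reference: C·V = s·A·J·C⁻¹ = kg·m²·s⁻².
Each option:
  (A) J·kg⁻¹ = N·m·kg⁻¹ = m²·s⁻²
  (B) J·s = N·m·s = kg·m²·s⁻¹
  (C) J·s⁻¹ = N·m·s⁻¹ = kg·m²·s⁻³
  (D) kg·m²·s⁻²  ← same
Only (D) matches kg·m²·s⁻².

(D)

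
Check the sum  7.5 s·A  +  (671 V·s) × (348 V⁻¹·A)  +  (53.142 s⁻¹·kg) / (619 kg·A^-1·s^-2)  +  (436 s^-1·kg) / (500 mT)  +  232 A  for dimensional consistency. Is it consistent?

No

In SI base units:
  7.5 s·A:  A·s = s·A
  (671 V·s) × (348 V⁻¹·A):  [kg·m²·s⁻²·A⁻¹] · [kg⁻¹·m⁻²·s³·A²] = s·A
  (53.142 s⁻¹·kg) / (619 kg·A^-1·s^-2):  [kg·s⁻¹] / [kg·s⁻²·A⁻¹] = s·A
  (436 s^-1·kg) / (500 mT):  [kg·s⁻¹] / [kg·s⁻²·A⁻¹] = s·A
  232 A:  A
The terms do not share a single dimension (A vs s·A).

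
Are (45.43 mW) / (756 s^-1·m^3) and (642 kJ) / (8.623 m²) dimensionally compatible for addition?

Work out the base dimensions of each:
  (45.43 mW) / (756 s^-1·m^3):  [kg·m²·s⁻³] / [m³·s⁻¹] = kg·m⁻¹·s⁻²
  (642 kJ) / (8.623 m²):  [kg·m²·s⁻²] / [m²] = kg·s⁻²
kg·m⁻¹·s⁻² ≠ kg·s⁻², so they cannot be added.

No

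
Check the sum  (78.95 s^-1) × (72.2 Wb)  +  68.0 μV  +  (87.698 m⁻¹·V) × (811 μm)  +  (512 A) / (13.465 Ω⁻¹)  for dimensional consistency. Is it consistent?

Yes

In SI base units:
  (78.95 s^-1) × (72.2 Wb):  [s⁻¹] · [kg·m²·s⁻²·A⁻¹] = kg·m²·s⁻³·A⁻¹
  68.0 μV:  V = J·C⁻¹ = kg·m²·s⁻³·A⁻¹
  (87.698 m⁻¹·V) × (811 μm):  [kg·m·s⁻³·A⁻¹] · [m] = kg·m²·s⁻³·A⁻¹
  (512 A) / (13.465 Ω⁻¹):  [A] / [kg⁻¹·m⁻²·s³·A²] = kg·m²·s⁻³·A⁻¹
Every term reduces to kg·m²·s⁻³·A⁻¹.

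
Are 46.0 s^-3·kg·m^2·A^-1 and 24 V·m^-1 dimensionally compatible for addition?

Work out the base dimensions of each:
  46.0 s^-3·kg·m^2·A^-1:  kg·m²·s⁻³·A⁻¹
  24 V·m^-1:  V·m⁻¹ = J·C⁻¹·m⁻¹ = kg·m·s⁻³·A⁻¹
kg·m²·s⁻³·A⁻¹ ≠ kg·m·s⁻³·A⁻¹, so they cannot be added.

No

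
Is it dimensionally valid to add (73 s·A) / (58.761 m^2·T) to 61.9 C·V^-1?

Dimensions:
  (73 s·A) / (58.761 m^2·T):  [s·A] / [kg·m²·s⁻²·A⁻¹] = kg⁻¹·m⁻²·s³·A²
  61.9 C·V^-1:  C·V⁻¹ = s·A·(J·C⁻¹)⁻¹ = kg⁻¹·m⁻²·s⁴·A²
kg⁻¹·m⁻²·s³·A² ≠ kg⁻¹·m⁻²·s⁴·A², so they cannot be added.

No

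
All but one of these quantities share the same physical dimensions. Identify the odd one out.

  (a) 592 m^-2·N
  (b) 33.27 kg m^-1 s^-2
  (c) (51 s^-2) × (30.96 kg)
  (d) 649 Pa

(c)

In SI base units:
  (a) N·m⁻² = kg·m·s⁻²·m⁻² = kg·m⁻¹·s⁻²
  (b) kg·m⁻¹·s⁻²
  (c) [s⁻²] · [kg] = kg·s⁻²
  (d) Pa = N·m⁻² = kg·m⁻¹·s⁻²
All reduce to kg·m⁻¹·s⁻² except (c), which is kg·s⁻².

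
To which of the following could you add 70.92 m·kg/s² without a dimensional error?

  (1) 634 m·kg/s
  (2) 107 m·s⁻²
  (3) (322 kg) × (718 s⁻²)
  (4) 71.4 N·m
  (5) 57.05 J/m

Reference: kg·m·s⁻².
Each option:
  (1) kg·m·s⁻¹
  (2) m·s⁻²
  (3) [kg] · [s⁻²] = kg·s⁻²
  (4) N·m = kg·m·s⁻²·m = kg·m²·s⁻²
  (5) J·m⁻¹ = N·m·m⁻¹ = kg·m·s⁻²  ← same
Only (5) matches kg·m·s⁻².

(5)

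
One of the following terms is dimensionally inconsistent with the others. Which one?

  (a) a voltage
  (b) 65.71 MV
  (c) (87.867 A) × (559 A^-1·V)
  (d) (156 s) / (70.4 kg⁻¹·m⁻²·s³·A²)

Dimensions:
  (a) [voltage] = kg·m²·s⁻³·A⁻¹
  (b) V = J·C⁻¹ = kg·m²·s⁻³·A⁻¹
  (c) [A] · [kg·m²·s⁻³·A⁻²] = kg·m²·s⁻³·A⁻¹
  (d) [s] / [kg⁻¹·m⁻²·s³·A²] = kg·m²·s⁻²·A⁻²
All reduce to kg·m²·s⁻³·A⁻¹ except (d), which is kg·m²·s⁻²·A⁻².

(d)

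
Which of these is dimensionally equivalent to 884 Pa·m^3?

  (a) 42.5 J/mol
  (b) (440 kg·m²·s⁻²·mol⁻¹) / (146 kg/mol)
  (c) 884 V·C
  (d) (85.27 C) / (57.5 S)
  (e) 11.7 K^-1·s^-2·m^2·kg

(c)

Reference: Pa·m³ = N·m⁻²·m³ = kg·m²·s⁻².
Each option:
  (a) J·mol⁻¹ = N·m·mol⁻¹ = kg·m²·s⁻²·mol⁻¹
  (b) [kg·m²·s⁻²·mol⁻¹] / [kg·mol⁻¹] = m²·s⁻²
  (c) C·V = s·A·J·C⁻¹ = kg·m²·s⁻²  ← same
  (d) [s·A] / [kg⁻¹·m⁻²·s³·A²] = kg·m²·s⁻²·A⁻¹
  (e) kg·m²·s⁻²·K⁻¹
Only (c) matches kg·m²·s⁻².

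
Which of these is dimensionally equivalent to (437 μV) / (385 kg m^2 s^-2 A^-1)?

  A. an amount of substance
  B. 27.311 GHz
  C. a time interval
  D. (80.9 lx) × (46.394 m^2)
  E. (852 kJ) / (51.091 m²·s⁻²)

Reference: [kg·m²·s⁻³·A⁻¹] / [kg·m²·s⁻²·A⁻¹] = s⁻¹.
Each option:
  A. [amount of substance] = mol
  B. Hz = s⁻¹  ← same
  C. [time interval] = s
  D. [m⁻²·cd] · [m²] = cd
  E. [kg·m²·s⁻²] / [m²·s⁻²] = kg
Only B. matches s⁻¹.

B.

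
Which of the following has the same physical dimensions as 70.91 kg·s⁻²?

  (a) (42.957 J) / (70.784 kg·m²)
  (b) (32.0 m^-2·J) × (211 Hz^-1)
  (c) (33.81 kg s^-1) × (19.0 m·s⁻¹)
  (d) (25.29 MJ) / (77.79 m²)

Reference: kg·s⁻².
Each option:
  (a) [kg·m²·s⁻²] / [kg·m²] = s⁻²
  (b) [kg·s⁻²] · [s] = kg·s⁻¹
  (c) [kg·s⁻¹] · [m·s⁻¹] = kg·m·s⁻²
  (d) [kg·m²·s⁻²] / [m²] = kg·s⁻²  ← same
Only (d) matches kg·s⁻².

(d)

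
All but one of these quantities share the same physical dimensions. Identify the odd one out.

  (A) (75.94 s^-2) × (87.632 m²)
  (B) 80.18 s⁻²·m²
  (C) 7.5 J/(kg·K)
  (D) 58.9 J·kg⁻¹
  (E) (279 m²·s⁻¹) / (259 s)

(C)

In SI base units:
  (A) [s⁻²] · [m²] = m²·s⁻²
  (B) m²·s⁻²
  (C) J·kg⁻¹·K⁻¹ = N·m·kg⁻¹·K⁻¹ = m²·s⁻²·K⁻¹
  (D) J·kg⁻¹ = N·m·kg⁻¹ = m²·s⁻²
  (E) [m²·s⁻¹] / [s] = m²·s⁻²
All reduce to m²·s⁻² except (C), which is m²·s⁻²·K⁻¹.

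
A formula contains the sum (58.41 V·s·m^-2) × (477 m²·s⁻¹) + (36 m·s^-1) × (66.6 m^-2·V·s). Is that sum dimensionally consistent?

Work out the base dimensions of each:
  (58.41 V·s·m^-2) × (477 m²·s⁻¹):  [kg·s⁻²·A⁻¹] · [m²·s⁻¹] = kg·m²·s⁻³·A⁻¹
  (36 m·s^-1) × (66.6 m^-2·V·s):  [m·s⁻¹] · [kg·s⁻²·A⁻¹] = kg·m·s⁻³·A⁻¹
kg·m²·s⁻³·A⁻¹ ≠ kg·m·s⁻³·A⁻¹, so they cannot be added.

No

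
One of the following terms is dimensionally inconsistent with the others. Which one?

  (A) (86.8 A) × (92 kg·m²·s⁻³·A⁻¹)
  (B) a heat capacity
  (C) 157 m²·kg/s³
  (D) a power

Dimensions:
  (A) [A] · [kg·m²·s⁻³·A⁻¹] = kg·m²·s⁻³
  (B) [heat capacity] = kg·m²·s⁻²·K⁻¹
  (C) kg·m²·s⁻³
  (D) [power] = kg·m²·s⁻³
All reduce to kg·m²·s⁻³ except (B), which is kg·m²·s⁻²·K⁻¹.

(B)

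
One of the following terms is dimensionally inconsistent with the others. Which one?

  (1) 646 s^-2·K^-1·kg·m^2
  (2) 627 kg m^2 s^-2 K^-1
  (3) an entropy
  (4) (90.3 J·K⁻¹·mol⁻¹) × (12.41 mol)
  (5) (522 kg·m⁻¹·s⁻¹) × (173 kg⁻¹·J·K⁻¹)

Work out the base dimensions of each:
  (1) kg·m²·s⁻²·K⁻¹
  (2) kg·m²·s⁻²·K⁻¹
  (3) [entropy] = kg·m²·s⁻²·K⁻¹
  (4) [kg·m²·s⁻²·K⁻¹·mol⁻¹] · [mol] = kg·m²·s⁻²·K⁻¹
  (5) [kg·m⁻¹·s⁻¹] · [m²·s⁻²·K⁻¹] = kg·m·s⁻³·K⁻¹
All reduce to kg·m²·s⁻²·K⁻¹ except (5), which is kg·m·s⁻³·K⁻¹.

(5)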